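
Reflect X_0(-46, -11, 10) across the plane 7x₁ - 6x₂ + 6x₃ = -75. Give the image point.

With n = (7, -6, 6), the signed offset is (n·X_0 − (-75))/|n|² = -121/121 = -1.
X_0' = X_0 − 2t·n = (-46, -11, 10) − (-2)·(7, -6, 6) = (-32, -23, 22).

(-32, -23, 22)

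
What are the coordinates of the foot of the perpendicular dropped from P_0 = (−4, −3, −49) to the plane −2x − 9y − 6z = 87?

n = (−2, −9, −6), |n|² = 121, and n·P_0 − 87 = 242.
t = 242/121 = 2, so the foot is P_0 − t·n = (−4, −3, −49) − 2·(−2, −9, −6) = (0, 15, −37).

(0, 15, -37)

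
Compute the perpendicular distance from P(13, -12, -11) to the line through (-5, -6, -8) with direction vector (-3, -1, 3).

Direction vector d = (-3, -1, 3).
AP = (18, -6, -3), and AP × d = (-21, -45, -36).
|AP × d|² = 3762 and |d|² = 19, so the distance is √(3762/19) = √198 = 3√22.

3√22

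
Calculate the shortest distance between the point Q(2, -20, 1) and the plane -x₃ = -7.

6

Normal vector n = (0, 0, -1), and n·(2, -20, 1) - (-7) = 6.
|n| = √(0 + 0 + 1) = 1, so the distance is |6|/1 = 6.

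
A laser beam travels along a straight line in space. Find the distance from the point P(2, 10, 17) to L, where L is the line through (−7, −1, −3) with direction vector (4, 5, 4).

Direction vector d = (4, 5, 4).
AP = (9, 11, 20), and AP × d = (−56, 44, 1).
|AP × d|² = 5073 and |d|² = 57, so the distance is √(5073/57) = √89.

√89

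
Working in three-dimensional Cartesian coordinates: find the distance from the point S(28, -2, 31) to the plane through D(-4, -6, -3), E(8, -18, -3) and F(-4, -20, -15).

DE = (12, -12, 0) and DF = (0, -14, -12), so a normal is n = DE × DF = (144, 144, -168).
Then n·(28, -2, 31) - (-936) = -528.
|n| = √(20736 + 20736 + 28224) = 264, so the distance is |-528|/264 = 2.

2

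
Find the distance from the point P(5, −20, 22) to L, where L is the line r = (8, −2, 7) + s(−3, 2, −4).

3√33

Direction vector d = (−3, 2, −4).
AP = (−3, −18, 15); AP·d = -87, |AP|² = 558, |d|² = 29.
distance² = |AP|² − (AP·d)²/|d|² = 558 − 7569/29 = 297, so the distance is 3√33.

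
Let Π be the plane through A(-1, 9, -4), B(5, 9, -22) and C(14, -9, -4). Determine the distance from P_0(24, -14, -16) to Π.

AB = (6, 0, -18) and AC = (15, -18, 0), so a normal is n = AB × AC = (-324, -270, -108).
n = (-324, -270, -108); n·P − (-1674) = -594; |n| = 54√65; distance = 594/(54√65) = 11√65/65.

11/√65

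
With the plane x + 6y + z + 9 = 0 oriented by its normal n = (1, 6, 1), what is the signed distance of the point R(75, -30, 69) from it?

-27/√38

n·R − (-9) = -27.
|n| = √38, so the signed distance is -27/√38.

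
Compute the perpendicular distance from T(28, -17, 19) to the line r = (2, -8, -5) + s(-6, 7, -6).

2√61

Direction vector d = (-6, 7, -6).
AP = (26, -9, 24); AP·d = -363, |AP|² = 1333, |d|² = 121.
distance² = |AP|² − (AP·d)²/|d|² = 1333 − 131769/121 = 244, so the distance is 2√61.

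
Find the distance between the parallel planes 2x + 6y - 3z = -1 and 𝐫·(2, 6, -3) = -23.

22/7

Both planes have normal n = (2, 6, -3), |n| = 7. Any point on the first plane is at distance |(-23) − (-1)|/|n| = 22/7 from the second.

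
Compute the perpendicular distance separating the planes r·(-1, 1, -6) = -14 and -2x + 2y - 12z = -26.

Divide the second equation by 2 to match normals: -x + y - 6z = -13.
Both planes have normal n = (-1, 1, -6), |n| = √38. Any point on the first plane is at distance |(-13) − (-14)|/|n| = 1/√38 = √38/38 from the second.

1/√38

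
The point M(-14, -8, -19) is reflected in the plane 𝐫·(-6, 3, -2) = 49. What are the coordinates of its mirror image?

n = (-6, 3, -2), |n|² = 49, n·M − 49 = 49, so t = 49/49 = 1.
Foot F = M − 1·n = (-8, -11, -17); the reflection is 2F − M = (-2, -14, -15).

(-2, -14, -15)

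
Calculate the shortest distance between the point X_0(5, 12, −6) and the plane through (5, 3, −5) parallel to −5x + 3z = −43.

Parallel planes share the normal n = (−5, 0, 3); since (5, 3, −5) lies on the plane, its equation is −5x + 3z = -40.
Then n·(5, 12, −6) − (−40) = −3.
|n| = √(25 + 0 + 9) = √34, so the distance is |-3|/√34 = 3√34/34.

3√34/34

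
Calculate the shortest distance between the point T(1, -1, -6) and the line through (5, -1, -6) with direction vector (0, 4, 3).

4

Direction vector d = (0, 4, 3).
AP = (-4, 0, 0), and AP × d = (0, 12, -16).
|AP × d|² = 400 and |d|² = 25, so the distance is √(400/25) = √16 = 4.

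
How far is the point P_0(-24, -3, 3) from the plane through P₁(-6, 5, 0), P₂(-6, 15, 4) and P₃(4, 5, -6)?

23/√38

P₁P₂ = (0, 10, 4) and P₁P₃ = (10, 0, -6), so a normal is n = P₁P₂ × P₁P₃ = (-60, 40, -100).
n = (-60, 40, -100); n·P − 560 = 460; |n| = 20√38; distance = 460/(20√38) = 23/√38.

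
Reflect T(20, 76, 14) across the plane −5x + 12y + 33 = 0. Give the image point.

(70, -44, 14)

n = (−5, 12, 0), |n|² = 169, n·T − (-33) = 845, so t = 845/169 = 5.
Foot F = T − 5·n = (45, 16, 14); the reflection is 2F − T = (70, −44, 14).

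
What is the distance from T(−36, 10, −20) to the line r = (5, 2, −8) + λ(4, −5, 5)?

7√17

Direction vector d = (4, −5, 5).
AP = (−41, 8, −12), and AP × d = (−20, 157, 173).
|AP × d|² = 54978 and |d|² = 66, so the distance is √(54978/66) = √833 = 7√17.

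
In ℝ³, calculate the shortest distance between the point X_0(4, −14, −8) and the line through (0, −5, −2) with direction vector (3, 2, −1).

Direction vector d = (3, 2, −1).
AP = (4, −9, −6); AP·d = 0, |AP|² = 133, |d|² = 14.
distance² = |AP|² − (AP·d)²/|d|² = 133 − 0/14 = 133, so the distance is √133.

√133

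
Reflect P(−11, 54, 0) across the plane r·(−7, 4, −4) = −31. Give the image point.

(45, 22, 32)

With n = (−7, 4, −4), the signed offset is (n·P − (-31))/|n|² = 324/81 = 4.
P' = P − 2t·n = (−11, 54, 0) − 8·(−7, 4, −4) = (45, 22, 32).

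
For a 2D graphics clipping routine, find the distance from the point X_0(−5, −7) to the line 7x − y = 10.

d = |7·(-5) + (-1)·(-7) − 10| / √(49 + 1) = |-38|/(5√2) = 19√2/5.

19√2/5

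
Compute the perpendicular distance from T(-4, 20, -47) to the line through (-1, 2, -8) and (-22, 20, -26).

3√85

A direction vector is d = (-21, 18, -18).
AP = (-3, 18, -39), and AP × d = (378, 765, 324).
|AP × d|² = 833085 and |d|² = 1089, so the distance is √(833085/1089) = √765 = 3√85.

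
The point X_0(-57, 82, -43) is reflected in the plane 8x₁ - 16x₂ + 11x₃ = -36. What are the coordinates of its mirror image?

With n = (8, -16, 11), the signed offset is (n·X_0 − (-36))/|n|² = -2205/441 = -5.
X_0' = X_0 − 2t·n = (-57, 82, -43) − (-10)·(8, -16, 11) = (23, -78, 67).

(23, -78, 67)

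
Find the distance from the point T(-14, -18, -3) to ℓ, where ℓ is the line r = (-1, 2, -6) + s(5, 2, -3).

Direction vector d = (5, 2, -3).
AP = (-13, -20, 3), and AP × d = (54, -24, 74).
|AP × d|² = 8968 and |d|² = 38, so the distance is √(8968/38) = √236 = 2√59.

2√59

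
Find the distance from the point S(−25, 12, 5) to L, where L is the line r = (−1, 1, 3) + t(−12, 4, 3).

5

Direction vector d = (−12, 4, 3).
AP = (−24, 11, 2); AP·d = 338, |AP|² = 701, |d|² = 169.
distance² = |AP|² − (AP·d)²/|d|² = 701 − 114244/169 = 25, so the distance is 5.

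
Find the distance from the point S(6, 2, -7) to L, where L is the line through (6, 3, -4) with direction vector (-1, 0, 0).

√10

Direction vector d = (-1, 0, 0).
AP = (0, -1, -3); AP·d = 0, |AP|² = 10, |d|² = 1.
distance² = |AP|² − (AP·d)²/|d|² = 10 − 0/1 = 10, so the distance is √10.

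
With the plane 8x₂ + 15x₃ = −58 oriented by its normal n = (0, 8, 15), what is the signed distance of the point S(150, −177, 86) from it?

-4

n·S − (-58) = -68.
|n| = 17, so the signed distance is -68/17 = -4.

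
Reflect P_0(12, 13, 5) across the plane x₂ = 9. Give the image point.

(12, 5, 5)

n = (0, 1, 0), |n|² = 1, n·P_0 − 9 = 4, so t = 4/1 = 4.
Foot F = P_0 − 4·n = (12, 9, 5); the reflection is 2F − P_0 = (12, 5, 5).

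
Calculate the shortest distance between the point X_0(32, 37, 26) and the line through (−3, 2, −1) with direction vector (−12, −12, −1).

17√2

Direction vector d = (−12, −12, −1).
AP = (35, 35, 27), and AP × d = (289, −289, 0).
|AP × d|² = 167042 and |d|² = 289, so the distance is √(167042/289) = √578 = 17√2.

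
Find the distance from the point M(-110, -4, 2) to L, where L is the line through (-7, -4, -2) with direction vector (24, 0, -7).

25

Direction vector d = (24, 0, -7).
AP = (-103, 0, 4), and AP × d = (0, -625, 0).
|AP × d|² = 390625 and |d|² = 625, so the distance is √(390625/625) = √625 = 25.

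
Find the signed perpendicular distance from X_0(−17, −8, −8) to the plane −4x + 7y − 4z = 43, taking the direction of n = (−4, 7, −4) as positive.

n·X_0 − 43 = 1.
|n| = 9, so the signed distance is 1/9.

1/9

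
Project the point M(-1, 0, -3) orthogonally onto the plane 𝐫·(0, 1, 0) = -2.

The perpendicular from M has direction n = (0, 1, 0): r = (-1, 0, -3) + t(0, 1, 0).
Substitute into the plane: n·(M + tn) = -2 gives 0 + 1t = -2, so t = -2.
Foot = (-1, 0, -3) + (-2)·(0, 1, 0) = (-1, -2, -3).

(-1, -2, -3)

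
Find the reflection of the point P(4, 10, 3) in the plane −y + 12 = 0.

(4, 14, 3)

n = (0, −1, 0), |n|² = 1, n·P − (-12) = 2, so t = 2/1 = 2.
Foot F = P − 2·n = (4, 12, 3); the reflection is 2F − P = (4, 14, 3).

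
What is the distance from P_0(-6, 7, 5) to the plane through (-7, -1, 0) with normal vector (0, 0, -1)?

The plane has equation n·(r − (-7, -1, 0)) = 0, i.e. n·r = 0.
d = |(-1)·5 − 0| / √(0 + 0 + 1) = |-5| / 1 = 5.

5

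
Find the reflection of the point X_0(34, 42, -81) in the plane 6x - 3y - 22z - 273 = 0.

(-2, 60, 51)

With n = (6, -3, -22), the signed offset is (n·X_0 − 273)/|n|² = 1587/529 = 3.
X_0' = X_0 − 2t·n = (34, 42, -81) − 6·(6, -3, -22) = (-2, 60, 51).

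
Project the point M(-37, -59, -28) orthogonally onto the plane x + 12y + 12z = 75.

n = (1, 12, 12), |n|² = 289, and n·M − 75 = -1156.
t = -1156/289 = -4, so the foot is M − t·n = (-37, -59, -28) − (-4)·(1, 12, 12) = (-33, -11, 20).

(-33, -11, 20)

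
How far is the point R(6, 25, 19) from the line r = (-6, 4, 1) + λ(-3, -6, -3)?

Direction vector d = (-3, -6, -3).
AP = (12, 21, 18); AP·d = -216, |AP|² = 909, |d|² = 54.
distance² = |AP|² − (AP·d)²/|d|² = 909 − 46656/54 = 45, so the distance is 3√5.

3√5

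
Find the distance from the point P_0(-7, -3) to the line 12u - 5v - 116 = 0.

The normal to the line is n = (12, -5) with |n| = 13.
|n·P_0 − 116| = |-69 − 116| = 185, so the distance is 185/13.

185/13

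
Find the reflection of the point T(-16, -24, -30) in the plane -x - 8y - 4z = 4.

(-8, 40, 2)

With n = (-1, -8, -4), the signed offset is (n·T − 4)/|n|² = 324/81 = 4.
T' = T − 2t·n = (-16, -24, -30) − 8·(-1, -8, -4) = (-8, 40, 2).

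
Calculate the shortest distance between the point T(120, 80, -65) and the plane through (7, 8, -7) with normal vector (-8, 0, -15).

The plane has equation n·(r − (7, 8, -7)) = 0, i.e. n·r = 49.
Then n·(120, 80, -65) - 49 = -34.
|n| = √(64 + 0 + 225) = 17, so the distance is |-34|/17 = 2.

2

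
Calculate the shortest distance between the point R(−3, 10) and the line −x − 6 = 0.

The normal to the line is n = (−1, 0) with |n| = 1.
|n·R − 6| = |3 − 6| = 3, so the distance is 3/1 = 3.

3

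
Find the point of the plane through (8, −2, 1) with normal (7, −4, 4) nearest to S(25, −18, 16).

The perpendicular from S has direction n = (7, −4, 4): r = (25, −18, 16) + t(7, −4, 4).
Substitute into the plane: n·(S + tn) = 68 gives 311 + 81t = 68, so t = -3.
Foot = (25, −18, 16) + (-3)·(7, −4, 4) = (4, −6, 4).

(4, -6, 4)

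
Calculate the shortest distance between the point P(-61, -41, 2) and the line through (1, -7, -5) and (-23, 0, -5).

A direction vector is d = (-24, 7, 0).
AP = (-62, -34, 7), and AP × d = (-49, -168, -1250).
|AP × d|² = 1593125 and |d|² = 625, so the distance is √(1593125/625) = √2549.

√2549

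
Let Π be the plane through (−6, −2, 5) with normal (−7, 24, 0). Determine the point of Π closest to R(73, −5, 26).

n = (−7, 24, 0), |n|² = 625, and n·R − (-6) = -625.
t = -625/625 = -1, so the foot is R − t·n = (73, −5, 26) − (-1)·(−7, 24, 0) = (66, 19, 26).

(66, 19, 26)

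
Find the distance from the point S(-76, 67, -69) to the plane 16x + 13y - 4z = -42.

9/7

n = (16, 13, -4); n·P − (-42) = -27; |n| = 21; distance = 27/21 = 9/7.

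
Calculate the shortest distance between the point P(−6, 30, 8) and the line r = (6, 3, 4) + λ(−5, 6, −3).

Direction vector d = (−5, 6, −3).
AP = (−12, 27, 4); AP·d = 210, |AP|² = 889, |d|² = 70.
distance² = |AP|² − (AP·d)²/|d|² = 889 − 44100/70 = 259, so the distance is √259.

√259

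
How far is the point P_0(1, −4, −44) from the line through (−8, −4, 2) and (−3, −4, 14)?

26

A direction vector is d = (5, 0, 12).
AP = (9, 0, −46); AP·d = -507, |AP|² = 2197, |d|² = 169.
distance² = |AP|² − (AP·d)²/|d|² = 2197 − 257049/169 = 676, so the distance is 26.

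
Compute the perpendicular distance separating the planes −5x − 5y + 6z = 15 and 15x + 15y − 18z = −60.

Divide the second equation by -3 to match normals: −5x − 5y + 6z = 20.
With common normal n = (−5, −5, 6) (|n| = √86), the distance is |15 − 20|/|n| = 5/√86 = 5√86/86.

5/√86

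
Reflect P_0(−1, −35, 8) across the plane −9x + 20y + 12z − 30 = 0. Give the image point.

With n = (−9, 20, 12), the signed offset is (n·P_0 − 30)/|n|² = -625/625 = -1.
P_0' = P_0 − 2t·n = (−1, −35, 8) − (-2)·(−9, 20, 12) = (−19, 5, 32).

(-19, 5, 32)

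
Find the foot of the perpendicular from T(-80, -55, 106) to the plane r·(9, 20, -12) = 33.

(-35, 45, 46)

The perpendicular from T has direction n = (9, 20, -12): r = (-80, -55, 106) + t(9, 20, -12).
Substitute into the plane: n·(T + tn) = 33 gives -3092 + 625t = 33, so t = 5.
Foot = (-80, -55, 106) + 5·(9, 20, -12) = (-35, 45, 46).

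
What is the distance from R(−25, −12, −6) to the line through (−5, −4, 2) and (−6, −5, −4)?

A direction vector is d = (−1, −1, −6).
AP = (−20, −8, −8); AP·d = 76, |AP|² = 528, |d|² = 38.
distance² = |AP|² − (AP·d)²/|d|² = 528 − 5776/38 = 376, so the distance is 2√94.

2√94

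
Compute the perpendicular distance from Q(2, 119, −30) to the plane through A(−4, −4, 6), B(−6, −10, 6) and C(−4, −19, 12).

30/√65

AB = (−2, −6, 0) and AC = (0, −15, 6), so a normal is n = AB × AC = (−36, 12, 30).
Then n·(2, 119, −30) − 276 = 180.
|n| = √(1296 + 144 + 900) = 6√65, so the distance is |180|/(6√65) = 30/√65.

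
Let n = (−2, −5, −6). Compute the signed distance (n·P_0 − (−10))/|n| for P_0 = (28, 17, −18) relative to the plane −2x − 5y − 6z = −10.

n·P_0 − (-10) = -23.
|n| = √65, so the signed distance is -23√65/65.

-23√65/65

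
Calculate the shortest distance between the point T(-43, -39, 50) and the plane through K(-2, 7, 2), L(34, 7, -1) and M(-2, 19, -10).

1

KL = (36, 0, -3) and KM = (0, 12, -12), so a normal is n = KL × KM = (36, 432, 432).
d = |36·(-43) + 432·(-39) + 432·50 − 3816| / √(1296 + 186624 + 186624) = |-612| / 612 = 1.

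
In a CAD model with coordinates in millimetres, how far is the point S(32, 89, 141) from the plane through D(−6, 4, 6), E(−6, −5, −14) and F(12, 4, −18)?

DE = (0, −9, −20) and DF = (18, 0, −24), so a normal is n = DE × DF = (216, −360, 162).
Then n·(32, 89, 141) − (−1764) = −522.
|n| = √(46656 + 129600 + 26244) = 450, so the distance is |-522|/450 = 29/25.

29/25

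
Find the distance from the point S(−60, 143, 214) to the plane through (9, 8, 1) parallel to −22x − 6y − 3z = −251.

Parallel planes share the normal n = (−22, −6, −3); since (9, 8, 1) lies on the plane, its equation is −22x − 6y − 3z = -249.
n = (−22, −6, −3); n·P − (-249) = 69; |n| = 23; distance = 69/23 = 3.

3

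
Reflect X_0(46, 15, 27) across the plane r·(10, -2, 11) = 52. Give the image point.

n = (10, -2, 11), |n|² = 225, n·X_0 − 52 = 675, so t = 675/225 = 3.
Foot F = X_0 − 3·n = (16, 21, -6); the reflection is 2F − X_0 = (-14, 27, -39).

(-14, 27, -39)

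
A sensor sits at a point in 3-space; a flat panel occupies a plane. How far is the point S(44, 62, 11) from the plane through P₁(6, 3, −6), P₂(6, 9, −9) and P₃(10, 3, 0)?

P₁P₂ = (0, 6, −3) and P₁P₃ = (4, 0, 6), so a normal is n = P₁P₂ × P₁P₃ = (36, −12, −24).
n = (36, −12, −24); n·P − 324 = 252; |n| = 12√14; distance = 252/(12√14) = 21/√14.

3√14/2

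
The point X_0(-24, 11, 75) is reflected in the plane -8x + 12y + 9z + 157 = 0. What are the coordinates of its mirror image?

(40, -85, 3)

With n = (-8, 12, 9), the signed offset is (n·X_0 − (-157))/|n|² = 1156/289 = 4.
X_0' = X_0 − 2t·n = (-24, 11, 75) − 8·(-8, 12, 9) = (40, -85, 3).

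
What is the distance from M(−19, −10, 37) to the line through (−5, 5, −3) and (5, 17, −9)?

A direction vector is d = (10, 12, −6).
AP = (−14, −15, 40); AP·d = -560, |AP|² = 2021, |d|² = 280.
distance² = |AP|² − (AP·d)²/|d|² = 2021 − 313600/280 = 901, so the distance is √901.

√901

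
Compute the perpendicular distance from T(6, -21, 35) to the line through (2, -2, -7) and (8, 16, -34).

A direction vector is d = (6, 18, -27).
AP = (4, -19, 42), and AP × d = (-243, 360, 186).
|AP × d|² = 223245 and |d|² = 1089, so the distance is √(223245/1089) = √205.

√205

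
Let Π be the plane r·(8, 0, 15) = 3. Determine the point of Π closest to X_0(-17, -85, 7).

n = (8, 0, 15), |n|² = 289, and n·X_0 − 3 = -34.
t = -34/289 = -2/17, so the foot is X_0 − t·n = (-17, -85, 7) − (-2/17)·(8, 0, 15) = (-273/17, -85, 149/17).

(-273/17, -85, 149/17)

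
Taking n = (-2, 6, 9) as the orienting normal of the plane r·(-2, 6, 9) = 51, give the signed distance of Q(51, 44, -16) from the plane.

-3

n·Q − 51 = -33.
|n| = 11, so the signed distance is -33/11 = -3.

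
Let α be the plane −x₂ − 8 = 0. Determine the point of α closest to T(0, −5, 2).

(0, -8, 2)

The perpendicular from T has direction n = (0, −1, 0): r = (0, −5, 2) + t(0, −1, 0).
Substitute into the plane: n·(T + tn) = 8 gives 5 + 1t = 8, so t = 3.
Foot = (0, −5, 2) + 3·(0, −1, 0) = (0, −8, 2).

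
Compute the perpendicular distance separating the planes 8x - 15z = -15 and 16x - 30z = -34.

2/17

Divide the second equation by 2 to match normals: 8x - 15z = -17.
With common normal n = (8, 0, -15) (|n| = 17), the distance is |(-15) − (-17)|/|n| = 2/17.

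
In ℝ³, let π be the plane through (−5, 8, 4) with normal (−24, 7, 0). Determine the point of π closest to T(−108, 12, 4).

n = (−24, 7, 0), |n|² = 625, and n·T − 176 = 2500.
t = 2500/625 = 4, so the foot is T − t·n = (−108, 12, 4) − 4·(−24, 7, 0) = (−12, −16, 4).

(-12, -16, 4)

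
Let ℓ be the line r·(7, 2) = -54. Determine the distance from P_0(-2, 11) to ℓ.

The normal to the line is n = (7, 2) with |n| = √53.
|n·P_0 − (-54)| = |8 − (-54)| = 62, so the distance is 62/√53.

62√53/53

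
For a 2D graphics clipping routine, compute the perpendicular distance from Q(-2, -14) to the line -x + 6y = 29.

3√37

The normal to the line is n = (-1, 6) with |n| = √37.
|n·Q − 29| = |-82 − 29| = 111, so the distance is 111/√37 = 3√37.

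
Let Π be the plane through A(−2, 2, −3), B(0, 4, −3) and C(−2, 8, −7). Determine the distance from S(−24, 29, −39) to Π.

AB = (2, 2, 0) and AC = (0, 6, −4), so a normal is n = AB × AC = (−8, 8, 12).
Then n·(−24, 29, −39) − (−4) = −40.
|n| = √(64 + 64 + 144) = 4√17, so the distance is |-40|/(4√17) = 10/√17.

10/√17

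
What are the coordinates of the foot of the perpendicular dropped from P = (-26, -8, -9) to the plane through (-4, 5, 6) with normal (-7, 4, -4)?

(-12, -16, -1)

The perpendicular from P has direction n = (-7, 4, -4): r = (-26, -8, -9) + t(-7, 4, -4).
Substitute into the plane: n·(P + tn) = 24 gives 186 + 81t = 24, so t = -2.
Foot = (-26, -8, -9) + (-2)·(-7, 4, -4) = (-12, -16, -1).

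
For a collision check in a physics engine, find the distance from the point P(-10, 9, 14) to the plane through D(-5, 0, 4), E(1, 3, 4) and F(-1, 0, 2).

1

DE = (6, 3, 0) and DF = (4, 0, -2), so a normal is n = DE × DF = (-6, 12, -12).
n = (-6, 12, -12); n·P − (-18) = 18; |n| = 18; distance = 18/18 = 1.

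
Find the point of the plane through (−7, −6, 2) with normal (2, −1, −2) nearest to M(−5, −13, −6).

The perpendicular from M has direction n = (2, −1, −2): r = (−5, −13, −6) + λ(2, −1, −2).
Substitute into the plane: n·(M + λn) = -12 gives 15 + 9λ = -12, so λ = -3.
Foot = (−5, −13, −6) + (-3)·(2, −1, −2) = (−11, −10, 0).

(-11, -10, 0)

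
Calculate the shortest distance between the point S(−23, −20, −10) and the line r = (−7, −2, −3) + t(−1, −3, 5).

Direction vector d = (−1, −3, 5).
AP = (−16, −18, −7), and AP × d = (−111, 87, 30).
|AP × d|² = 20790 and |d|² = 35, so the distance is √(20790/35) = √594 = 3√66.

3√66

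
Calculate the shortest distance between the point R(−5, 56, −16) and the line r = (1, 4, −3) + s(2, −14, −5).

2√221

Direction vector d = (2, −14, −5).
AP = (−6, 52, −13); AP·d = -675, |AP|² = 2909, |d|² = 225.
distance² = |AP|² − (AP·d)²/|d|² = 2909 − 455625/225 = 884, so the distance is 2√221.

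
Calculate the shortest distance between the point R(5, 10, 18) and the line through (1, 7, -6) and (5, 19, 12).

3√13

A direction vector is d = (4, 12, 18).
AP = (4, 3, 24), and AP × d = (-234, 24, 36).
|AP × d|² = 56628 and |d|² = 484, so the distance is √(56628/484) = √117 = 3√13.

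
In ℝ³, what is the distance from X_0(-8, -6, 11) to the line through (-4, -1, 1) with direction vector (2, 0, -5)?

5

Direction vector d = (2, 0, -5).
AP = (-4, -5, 10); AP·d = -58, |AP|² = 141, |d|² = 29.
distance² = |AP|² − (AP·d)²/|d|² = 141 − 3364/29 = 25, so the distance is 5.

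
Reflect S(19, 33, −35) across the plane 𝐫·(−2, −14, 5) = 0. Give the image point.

(7, -51, -5)

With n = (−2, −14, 5), the signed offset is (n·S − 0)/|n|² = -675/225 = -3.
S' = S − 2t·n = (19, 33, −35) − (-6)·(−2, −14, 5) = (7, −51, −5).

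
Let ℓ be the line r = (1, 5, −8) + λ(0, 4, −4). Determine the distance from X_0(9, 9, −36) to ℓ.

Direction vector d = (0, 4, −4).
AP = (8, 4, −28), and AP × d = (96, 32, 32).
|AP × d|² = 11264 and |d|² = 32, so the distance is √(11264/32) = √352 = 4√22.

4√22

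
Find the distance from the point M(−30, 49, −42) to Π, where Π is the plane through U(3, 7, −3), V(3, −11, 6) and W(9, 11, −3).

6

UV = (0, −18, 9) and UW = (6, 4, 0), so a normal is n = UV × UW = (−36, 54, 108).
n = (−36, 54, 108); n·P − (-54) = -756; |n| = 126; distance = 756/126 = 6.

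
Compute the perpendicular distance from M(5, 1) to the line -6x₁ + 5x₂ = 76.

101/√61

The normal to the line is n = (-6, 5) with |n| = √61.
|n·M − 76| = |-25 − 76| = 101, so the distance is 101/√61.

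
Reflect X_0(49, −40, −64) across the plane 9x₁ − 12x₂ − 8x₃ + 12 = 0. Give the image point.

With n = (9, −12, −8), the signed offset is (n·X_0 − (-12))/|n|² = 1445/289 = 5.
X_0' = X_0 − 2t·n = (49, −40, −64) − 10·(9, −12, −8) = (−41, 80, 16).

(-41, 80, 16)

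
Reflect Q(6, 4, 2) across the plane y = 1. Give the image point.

(6, -2, 2)

n = (0, 1, 0), |n|² = 1, n·Q − 1 = 3, so t = 3/1 = 3.
Foot F = Q − 3·n = (6, 1, 2); the reflection is 2F − Q = (6, -2, 2).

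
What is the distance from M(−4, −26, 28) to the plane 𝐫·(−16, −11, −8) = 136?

Normal vector n = (−16, −11, −8), and n·(−4, −26, 28) − 136 = −10.
|n| = √(256 + 121 + 64) = 21, so the distance is |-10|/21 = 10/21.

10/21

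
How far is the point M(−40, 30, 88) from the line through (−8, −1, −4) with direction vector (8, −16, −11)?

Direction vector d = (8, −16, −11).
AP = (−32, 31, 92), and AP × d = (1131, 384, 264).
|AP × d|² = 1496313 and |d|² = 441, so the distance is √(1496313/441) = √3393 = 3√377.

3√377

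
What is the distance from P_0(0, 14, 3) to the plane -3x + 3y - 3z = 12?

n = (-3, 3, -3); n·P − 12 = 21; |n| = 3√3; distance = 21/(3√3) = 7/√3.

7/√3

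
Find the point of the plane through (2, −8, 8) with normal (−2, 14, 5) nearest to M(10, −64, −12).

(2, -8, 8)

The perpendicular from M has direction n = (−2, 14, 5): r = (10, −64, −12) + μ(−2, 14, 5).
Substitute into the plane: n·(M + μn) = -76 gives -976 + 225μ = -76, so μ = 4.
Foot = (10, −64, −12) + 4·(−2, 14, 5) = (2, −8, 8).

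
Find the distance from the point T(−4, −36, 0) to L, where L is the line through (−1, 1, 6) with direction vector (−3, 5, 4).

Direction vector d = (−3, 5, 4).
AP = (−3, −37, −6), and AP × d = (−118, 30, −126).
|AP × d|² = 30700 and |d|² = 50, so the distance is √(30700/50) = √614.

√614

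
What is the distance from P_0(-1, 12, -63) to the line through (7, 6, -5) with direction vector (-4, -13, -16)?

Direction vector d = (-4, -13, -16).
AP = (-8, 6, -58), and AP × d = (-850, 104, 128).
|AP × d|² = 749700 and |d|² = 441, so the distance is √(749700/441) = √1700 = 10√17.

10√17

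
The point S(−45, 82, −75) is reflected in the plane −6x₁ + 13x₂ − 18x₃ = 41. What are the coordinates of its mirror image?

(15, -48, 105)

n = (−6, 13, −18), |n|² = 529, n·S − 41 = 2645, so t = 2645/529 = 5.
Foot F = S − 5·n = (−15, 17, 15); the reflection is 2F − S = (15, −48, 105).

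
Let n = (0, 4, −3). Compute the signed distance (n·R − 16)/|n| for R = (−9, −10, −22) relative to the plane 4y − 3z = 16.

2

n·R − 16 = 10.
|n| = 5, so the signed distance is 10/5 = 2.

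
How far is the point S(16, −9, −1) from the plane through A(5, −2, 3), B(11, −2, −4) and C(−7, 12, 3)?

1

AB = (6, 0, −7) and AC = (−12, 14, 0), so a normal is n = AB × AC = (98, 84, 84).
d = |98·16 + 84·(-9) + 84·(-1) − 574| / √(9604 + 7056 + 7056) = |154| / 154 = 1.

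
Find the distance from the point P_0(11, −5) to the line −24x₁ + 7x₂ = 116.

83/5

d = |(-24)·11 + 7·(-5) − 116| / √(576 + 49) = |-415|/25 = 83/5.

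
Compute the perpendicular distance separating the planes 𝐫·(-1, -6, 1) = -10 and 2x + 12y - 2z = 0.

Divide the second equation by -2 to match normals: -x - 6y + z = 0.
With common normal n = (-1, -6, 1) (|n| = √38), the distance is |(-10) − 0|/|n| = 10/√38.

10/√38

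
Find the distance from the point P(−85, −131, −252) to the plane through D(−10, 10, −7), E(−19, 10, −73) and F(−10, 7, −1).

3

DE = (−9, 0, −66) and DF = (0, −3, 6), so a normal is n = DE × DF = (−198, 54, 27).
Then n·(−85, −131, −252) − 2331 = 621.
|n| = √(39204 + 2916 + 729) = 207, so the distance is |621|/207 = 3.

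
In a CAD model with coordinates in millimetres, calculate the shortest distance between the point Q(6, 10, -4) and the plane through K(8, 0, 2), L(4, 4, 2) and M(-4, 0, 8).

2√6/3

KL = (-4, 4, 0) and KM = (-12, 0, 6), so a normal is n = KL × KM = (24, 24, 48).
Then n·(6, 10, -4) - 288 = -96.
|n| = √(576 + 576 + 2304) = 24√6, so the distance is |-96|/(24√6) = 2√6/3.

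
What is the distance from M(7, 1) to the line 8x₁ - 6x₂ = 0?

The normal to the line is n = (8, -6) with |n| = 10.
|n·M − 0| = |50 − 0| = 50, so the distance is 50/10 = 5.

5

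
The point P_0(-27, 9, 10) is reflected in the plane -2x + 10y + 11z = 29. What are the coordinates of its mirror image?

With n = (-2, 10, 11), the signed offset is (n·P_0 − 29)/|n|² = 225/225 = 1.
P_0' = P_0 − 2t·n = (-27, 9, 10) − 2·(-2, 10, 11) = (-23, -11, -12).

(-23, -11, -12)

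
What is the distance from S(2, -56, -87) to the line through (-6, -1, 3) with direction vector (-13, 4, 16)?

√4133

Direction vector d = (-13, 4, 16).
AP = (8, -55, -90), and AP × d = (-520, 1042, -683).
|AP × d|² = 1822653 and |d|² = 441, so the distance is √(1822653/441) = √4133.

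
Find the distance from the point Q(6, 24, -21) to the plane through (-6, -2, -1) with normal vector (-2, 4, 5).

4√5/3

The plane has equation n·(r − (-6, -2, -1)) = 0, i.e. n·r = -1.
Then n·(6, 24, -21) - (-1) = -20.
|n| = √(4 + 16 + 25) = 3√5, so the distance is |-20|/(3√5) = 4√5/3.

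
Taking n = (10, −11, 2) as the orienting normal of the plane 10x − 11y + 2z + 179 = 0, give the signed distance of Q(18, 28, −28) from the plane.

n·Q − (-179) = -5.
|n| = 15, so the signed distance is -5/15 = -1/3.

-1/3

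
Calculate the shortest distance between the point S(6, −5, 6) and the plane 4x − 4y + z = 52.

2/√33

Normal vector n = (4, −4, 1), and n·(6, −5, 6) − 52 = −2.
|n| = √(16 + 16 + 1) = √33, so the distance is |-2|/√33 = 2√33/33.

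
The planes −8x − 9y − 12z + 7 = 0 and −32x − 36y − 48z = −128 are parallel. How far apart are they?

25/17

Divide the second equation by 4 to match normals: −8x − 9y − 12z = -32.
With common normal n = (−8, −9, −12) (|n| = 17), the distance is |(-7) − (-32)|/|n| = 25/17.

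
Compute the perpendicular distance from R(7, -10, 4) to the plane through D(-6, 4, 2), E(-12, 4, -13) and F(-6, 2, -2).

√5/3

DE = (-6, 0, -15) and DF = (0, -2, -4), so a normal is n = DE × DF = (-30, -24, 12).
n = (-30, -24, 12); n·P − 108 = -30; |n| = 18√5; distance = 30/(18√5) = √5/3.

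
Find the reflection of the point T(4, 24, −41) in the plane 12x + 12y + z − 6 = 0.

n = (12, 12, 1), |n|² = 289, n·T − 6 = 289, so t = 289/289 = 1.
Foot F = T − 1·n = (−8, 12, −42); the reflection is 2F − T = (−20, 0, −43).

(-20, 0, -43)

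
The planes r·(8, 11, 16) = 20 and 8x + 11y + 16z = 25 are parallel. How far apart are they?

5/21

Both planes have normal n = (8, 11, 16), |n| = 21. Any point on the first plane is at distance |25 − 20|/|n| = 5/21 from the second.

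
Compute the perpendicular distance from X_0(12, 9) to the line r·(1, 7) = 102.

27/(5√2)

The normal to the line is n = (1, 7) with |n| = 5√2.
|n·X_0 − 102| = |75 − 102| = 27, so the distance is 27/(5√2) = 27√2/10.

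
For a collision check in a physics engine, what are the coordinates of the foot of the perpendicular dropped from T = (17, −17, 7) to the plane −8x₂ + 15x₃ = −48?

n = (0, −8, 15), |n|² = 289, and n·T − (-48) = 289.
t = 289/289 = 1, so the foot is T − t·n = (17, −17, 7) − 1·(0, −8, 15) = (17, −9, −8).

(17, -9, -8)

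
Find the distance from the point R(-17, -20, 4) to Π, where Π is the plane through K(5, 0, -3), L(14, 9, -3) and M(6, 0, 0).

13/√19

KL = (9, 9, 0) and KM = (1, 0, 3), so a normal is n = KL × KM = (27, -27, -9).
Then n·(-17, -20, 4) - 162 = -117.
|n| = √(729 + 729 + 81) = 9√19, so the distance is |-117|/(9√19) = 13√19/19.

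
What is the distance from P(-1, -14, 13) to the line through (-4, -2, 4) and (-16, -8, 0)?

3√26

A direction vector is d = (-12, -6, -4).
AP = (3, -12, 9); AP·d = 0, |AP|² = 234, |d|² = 196.
distance² = |AP|² − (AP·d)²/|d|² = 234 − 0/196 = 234, so the distance is 3√26.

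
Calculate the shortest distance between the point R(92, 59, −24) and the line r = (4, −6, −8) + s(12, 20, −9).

5√89

Direction vector d = (12, 20, −9).
AP = (88, 65, −16); AP·d = 2500, |AP|² = 12225, |d|² = 625.
distance² = |AP|² − (AP·d)²/|d|² = 12225 − 6250000/625 = 2225, so the distance is 5√89.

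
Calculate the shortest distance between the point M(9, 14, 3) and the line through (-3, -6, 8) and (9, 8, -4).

√85

A direction vector is d = (12, 14, -12).
AP = (12, 20, -5); AP·d = 484, |AP|² = 569, |d|² = 484.
distance² = |AP|² − (AP·d)²/|d|² = 569 − 234256/484 = 85, so the distance is √85.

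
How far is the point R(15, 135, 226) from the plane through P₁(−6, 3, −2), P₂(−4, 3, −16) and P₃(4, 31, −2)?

6

P₁P₂ = (2, 0, −14) and P₁P₃ = (10, 28, 0), so a normal is n = P₁P₂ × P₁P₃ = (392, −140, 56).
d = |392·15 + (-140)·135 + 56·226 − (-2884)| / √(153664 + 19600 + 3136) = |2520| / 420 = 6.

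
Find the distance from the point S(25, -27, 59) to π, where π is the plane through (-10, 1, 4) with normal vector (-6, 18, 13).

The plane has equation n·(r − (-10, 1, 4)) = 0, i.e. n·r = 130.
Then n·(25, -27, 59) - 130 = 1.
|n| = √(36 + 324 + 169) = 23, so the distance is |1|/23 = 1/23.

1/23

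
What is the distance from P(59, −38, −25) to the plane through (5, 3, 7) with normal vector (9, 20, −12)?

2

The plane has equation n·(r − (5, 3, 7)) = 0, i.e. n·r = 21.
Then n·(59, −38, −25) − 21 = 50.
|n| = √(81 + 400 + 144) = 25, so the distance is |50|/25 = 2.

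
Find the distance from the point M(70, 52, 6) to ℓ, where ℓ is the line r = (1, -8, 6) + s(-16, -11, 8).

3√145

Direction vector d = (-16, -11, 8).
AP = (69, 60, 0), and AP × d = (480, -552, 201).
|AP × d|² = 575505 and |d|² = 441, so the distance is √(575505/441) = √1305 = 3√145.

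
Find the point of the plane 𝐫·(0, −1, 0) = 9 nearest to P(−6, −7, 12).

n = (0, −1, 0), |n|² = 1, and n·P − 9 = -2.
t = -2/1 = -2, so the foot is P − t·n = (−6, −7, 12) − (-2)·(0, −1, 0) = (−6, −9, 12).

(-6, -9, 12)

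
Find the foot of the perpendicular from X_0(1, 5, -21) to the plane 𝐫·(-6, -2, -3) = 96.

The perpendicular from X_0 has direction n = (-6, -2, -3): r = (1, 5, -21) + μ(-6, -2, -3).
Substitute into the plane: n·(X_0 + μn) = 96 gives 47 + 49μ = 96, so μ = 1.
Foot = (1, 5, -21) + 1·(-6, -2, -3) = (-5, 3, -24).

(-5, 3, -24)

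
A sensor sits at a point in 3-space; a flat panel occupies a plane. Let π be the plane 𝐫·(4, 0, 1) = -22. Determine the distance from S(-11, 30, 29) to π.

7/√17

d = |4·(-11) + 1·29 − (-22)| / √(16 + 0 + 1) = |7| / √17 = 7√17/17.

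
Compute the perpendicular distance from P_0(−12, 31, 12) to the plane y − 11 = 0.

20

d = |1·31 − 11| / √(0 + 1 + 0) = |20| / 1 = 20.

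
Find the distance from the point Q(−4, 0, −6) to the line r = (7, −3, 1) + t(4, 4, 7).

7√2

Direction vector d = (4, 4, 7).
AP = (−11, 3, −7); AP·d = -81, |AP|² = 179, |d|² = 81.
distance² = |AP|² − (AP·d)²/|d|² = 179 − 6561/81 = 98, so the distance is 7√2.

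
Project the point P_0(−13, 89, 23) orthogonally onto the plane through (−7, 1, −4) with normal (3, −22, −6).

n = (3, −22, −6), |n|² = 529, and n·P_0 − (-19) = -2116.
t = -2116/529 = -4, so the foot is P_0 − t·n = (−13, 89, 23) − (-4)·(3, −22, −6) = (−1, 1, −1).

(-1, 1, -1)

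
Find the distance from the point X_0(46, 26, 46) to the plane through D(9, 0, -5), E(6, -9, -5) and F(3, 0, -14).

DE = (-3, -9, 0) and DF = (-6, 0, -9), so a normal is n = DE × DF = (81, -27, -54).
Then n·(46, 26, 46) - 999 = -459.
|n| = √(6561 + 729 + 2916) = 27√14, so the distance is |-459|/(27√14) = 17√14/14.

17/√14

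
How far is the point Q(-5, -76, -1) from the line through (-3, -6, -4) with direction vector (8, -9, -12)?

17√13

Direction vector d = (8, -9, -12).
AP = (-2, -70, 3); AP·d = 578, |AP|² = 4913, |d|² = 289.
distance² = |AP|² − (AP·d)²/|d|² = 4913 − 334084/289 = 3757, so the distance is 17√13.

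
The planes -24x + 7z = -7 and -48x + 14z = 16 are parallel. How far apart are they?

Divide the second equation by 2 to match normals: -24x + 7z = 8.
Both planes have normal n = (-24, 0, 7), |n| = 25. Any point on the first plane is at distance |8 − (-7)|/|n| = 15/25 = 3/5 from the second.

3/5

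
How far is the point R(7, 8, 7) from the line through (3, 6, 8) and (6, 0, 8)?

A direction vector is d = (3, −6, 0).
AP = (4, 2, −1); AP·d = 0, |AP|² = 21, |d|² = 45.
distance² = |AP|² − (AP·d)²/|d|² = 21 − 0/45 = 21, so the distance is √21.

√21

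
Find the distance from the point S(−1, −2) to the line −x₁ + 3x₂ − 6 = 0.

11/√10

The normal to the line is n = (−1, 3) with |n| = √10.
|n·S − 6| = |-5 − 6| = 11, so the distance is 11/√10 = 11√10/10.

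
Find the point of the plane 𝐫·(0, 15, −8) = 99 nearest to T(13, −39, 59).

(13, 21, 27)

The perpendicular from T has direction n = (0, 15, −8): r = (13, −39, 59) + μ(0, 15, −8).
Substitute into the plane: n·(T + μn) = 99 gives -1057 + 289μ = 99, so μ = 4.
Foot = (13, −39, 59) + 4·(0, 15, −8) = (13, 21, 27).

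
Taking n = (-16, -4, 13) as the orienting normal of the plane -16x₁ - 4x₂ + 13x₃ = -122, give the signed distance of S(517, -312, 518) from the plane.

n·S − (-122) = -168.
|n| = 21, so the signed distance is -168/21 = -8.

-8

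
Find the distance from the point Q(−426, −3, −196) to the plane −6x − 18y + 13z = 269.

n = (−6, −18, 13); n·P − 269 = -207; |n| = 23; distance = 207/23 = 9.

9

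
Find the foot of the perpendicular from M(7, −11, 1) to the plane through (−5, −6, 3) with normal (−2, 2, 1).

n = (−2, 2, 1), |n|² = 9, and n·M − 1 = -36.
t = -36/9 = -4, so the foot is M − t·n = (7, −11, 1) − (-4)·(−2, 2, 1) = (−1, −3, 5).

(-1, -3, 5)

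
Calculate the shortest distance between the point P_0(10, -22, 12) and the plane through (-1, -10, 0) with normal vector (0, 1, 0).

The plane has equation n·(r − (-1, -10, 0)) = 0, i.e. n·r = -10.
d = |1·(-22) − (-10)| / √(0 + 1 + 0) = |-12| / 1 = 12.

12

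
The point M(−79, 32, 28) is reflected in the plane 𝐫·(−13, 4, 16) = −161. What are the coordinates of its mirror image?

n = (−13, 4, 16), |n|² = 441, n·M − (-161) = 1764, so t = 1764/441 = 4.
Foot F = M − 4·n = (−27, 16, −36); the reflection is 2F − M = (25, 0, −100).

(25, 0, -100)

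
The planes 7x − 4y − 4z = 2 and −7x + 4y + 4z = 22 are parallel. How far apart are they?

8/3

Divide the second equation by -1 to match normals: 7x − 4y − 4z = -22.
Both planes have normal n = (7, −4, −4), |n| = 9. Any point on the first plane is at distance |(-22) − 2|/|n| = 24/9 = 8/3 from the second.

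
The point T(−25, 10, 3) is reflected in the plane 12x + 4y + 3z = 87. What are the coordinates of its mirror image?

(23, 26, 15)

n = (12, 4, 3), |n|² = 169, n·T − 87 = -338, so t = -338/169 = -2.
Foot F = T − (-2)·n = (−1, 18, 9); the reflection is 2F − T = (23, 26, 15).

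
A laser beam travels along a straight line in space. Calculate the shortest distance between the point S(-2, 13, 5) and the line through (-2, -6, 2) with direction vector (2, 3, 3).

Direction vector d = (2, 3, 3).
AP = (0, 19, 3), and AP × d = (48, 6, -38).
|AP × d|² = 3784 and |d|² = 22, so the distance is √(3784/22) = √172 = 2√43.

2√43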